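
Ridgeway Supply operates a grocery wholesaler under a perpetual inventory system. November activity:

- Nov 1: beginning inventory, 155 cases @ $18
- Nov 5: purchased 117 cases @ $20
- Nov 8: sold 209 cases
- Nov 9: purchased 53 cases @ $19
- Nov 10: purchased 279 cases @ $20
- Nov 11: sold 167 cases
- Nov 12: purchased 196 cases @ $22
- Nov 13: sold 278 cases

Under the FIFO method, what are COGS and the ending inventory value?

COGS = $12,817; ending inventory = $3,212

Nov 8, 209 sold [FIFO — oldest first]: 155 @ $18 + 54 @ $20 = $3,870
Nov 11, 167 sold [FIFO — oldest first]: 63 @ $20 + 53 @ $19 + 51 @ $20 = $3,287
Nov 13, 278 sold [FIFO — oldest first]: 228 @ $20 + 50 @ $22 = $5,660
Total COGS = $3,870 + $3,287 + $5,660 = $12,817
Ending inventory: 146 @ $22 = $3,212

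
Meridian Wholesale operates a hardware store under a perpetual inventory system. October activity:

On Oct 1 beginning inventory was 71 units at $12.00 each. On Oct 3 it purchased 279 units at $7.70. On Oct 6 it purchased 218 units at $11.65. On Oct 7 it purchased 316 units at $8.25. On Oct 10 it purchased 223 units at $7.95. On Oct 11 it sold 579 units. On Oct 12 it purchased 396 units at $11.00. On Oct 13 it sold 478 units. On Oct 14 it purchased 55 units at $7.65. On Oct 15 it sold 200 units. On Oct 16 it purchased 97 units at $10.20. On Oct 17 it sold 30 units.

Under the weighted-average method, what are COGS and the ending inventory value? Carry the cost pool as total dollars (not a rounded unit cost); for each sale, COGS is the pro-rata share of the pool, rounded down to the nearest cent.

After Oct 1: 71 on hand, pool $852.00 (≈ $12.0000 each)
After Oct 3: 350 on hand, pool $3,000.30 (≈ $8.5723 each)
After Oct 6: 568 on hand, pool $5,540.00 (≈ $9.7535 each)
After Oct 7: 884 on hand, pool $8,147.00 (≈ $9.2161 each)
After Oct 10: 1107 on hand, pool $9,919.85 (≈ $8.9610 each)
Oct 11, sell 579: 579/1107 × $9,919.85 → $5,188.43
After Oct 12: 924 on hand, pool $9,087.42 (≈ $9.8349 each)
Oct 13, sell 478: 478/924 × $9,087.42 → $4,701.06
After Oct 14: 501 on hand, pool $4,807.11 (≈ $9.5950 each)
Oct 15, sell 200: 200/501 × $4,807.11 → $1,919.00
After Oct 16: 398 on hand, pool $3,877.51 (≈ $9.7425 each)
Oct 17, sell 30: 30/398 × $3,877.51 → $292.27
Total COGS = $5,188.43 + $4,701.06 + $1,919.00 + $292.27 = $12,100.76
Ending inventory (cost pool remaining) = $3,585.24
Check: goods available $15,686.00 = COGS $12,100.76 + ending $3,585.24

COGS = $12,100.76; ending inventory = $3,585.24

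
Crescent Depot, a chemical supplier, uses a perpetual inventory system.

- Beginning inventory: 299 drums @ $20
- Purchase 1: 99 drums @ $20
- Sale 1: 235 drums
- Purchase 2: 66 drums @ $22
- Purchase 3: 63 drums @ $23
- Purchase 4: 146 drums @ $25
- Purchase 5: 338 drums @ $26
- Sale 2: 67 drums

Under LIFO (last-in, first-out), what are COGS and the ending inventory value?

COGS = $6,442; ending inventory = $16,857

Sale 1 (235) [LIFO — newest first]: 99 @ $20 + 136 @ $20 = $4,700
Sale 2 (67) [LIFO — newest first]: 67 @ $26 = $1,742
Total COGS = $4,700 + $1,742 = $6,442
Ending inventory: 163 @ $20 + 66 @ $22 + 63 @ $23 + 146 @ $25 + 271 @ $26 = $16,857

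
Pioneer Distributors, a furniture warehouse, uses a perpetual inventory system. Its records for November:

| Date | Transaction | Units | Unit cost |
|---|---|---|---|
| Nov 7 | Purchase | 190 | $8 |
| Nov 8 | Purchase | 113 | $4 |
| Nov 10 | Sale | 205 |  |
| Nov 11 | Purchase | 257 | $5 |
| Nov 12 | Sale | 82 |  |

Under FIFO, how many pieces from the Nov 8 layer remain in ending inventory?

Nov 10, 205 sold [FIFO — oldest first]: 190 @ $8 + 15 @ $4 = $1,580
Nov 12, 82 sold [FIFO — oldest first]: 82 @ $4 = $328
Total COGS = $1,580 + $328 = $1,908
Ending inventory: 16 @ $4 + 257 @ $5 = $1,349

16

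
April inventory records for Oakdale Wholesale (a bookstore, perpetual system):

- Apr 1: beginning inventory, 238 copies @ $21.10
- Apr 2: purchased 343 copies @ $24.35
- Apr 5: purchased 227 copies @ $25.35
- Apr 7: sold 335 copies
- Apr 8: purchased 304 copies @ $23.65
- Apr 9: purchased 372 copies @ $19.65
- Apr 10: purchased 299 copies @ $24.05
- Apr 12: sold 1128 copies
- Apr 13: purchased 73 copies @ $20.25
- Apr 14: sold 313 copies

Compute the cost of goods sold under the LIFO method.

Apr 7, 335 sold [LIFO — newest first]: 227 @ $25.35 + 108 @ $24.35 = $8,384.25
Apr 12, 1128 sold [LIFO — newest first]: 299 @ $24.05 + 372 @ $19.65 + 304 @ $23.65 + 153 @ $24.35 = $25,415.90
Apr 14, 313 sold [LIFO — newest first]: 73 @ $20.25 + 82 @ $24.35 + 158 @ $21.10 = $6,808.75
Total COGS = $8,384.25 + $25,415.90 + $6,808.75 = $40,608.90
Ending inventory: 80 @ $21.10 = $1,688.00
Check: goods available $42,296.90 = COGS $40,608.90 + ending $1,688.00

COGS = $40,608.90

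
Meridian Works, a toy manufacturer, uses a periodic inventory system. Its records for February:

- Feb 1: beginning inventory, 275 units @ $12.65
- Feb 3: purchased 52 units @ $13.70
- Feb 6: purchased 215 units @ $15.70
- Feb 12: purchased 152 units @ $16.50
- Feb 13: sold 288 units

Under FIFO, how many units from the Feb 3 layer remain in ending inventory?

Feb 13, 288 sold [FIFO — oldest first]: 275 @ $12.65 + 13 @ $13.70 = $3,656.85
Ending inventory: 39 @ $13.70 + 215 @ $15.70 + 152 @ $16.50 = $6,417.80

39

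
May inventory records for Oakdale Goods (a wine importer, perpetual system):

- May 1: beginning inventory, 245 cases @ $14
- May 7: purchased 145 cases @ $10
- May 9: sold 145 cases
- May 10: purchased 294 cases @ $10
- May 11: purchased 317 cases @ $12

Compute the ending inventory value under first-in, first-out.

May 9, 145 sold [FIFO — oldest first]: 145 @ $14 = $2,030
Ending inventory: 100 @ $14 + 145 @ $10 + 294 @ $10 + 317 @ $12 = $9,594

Ending inventory = $9,594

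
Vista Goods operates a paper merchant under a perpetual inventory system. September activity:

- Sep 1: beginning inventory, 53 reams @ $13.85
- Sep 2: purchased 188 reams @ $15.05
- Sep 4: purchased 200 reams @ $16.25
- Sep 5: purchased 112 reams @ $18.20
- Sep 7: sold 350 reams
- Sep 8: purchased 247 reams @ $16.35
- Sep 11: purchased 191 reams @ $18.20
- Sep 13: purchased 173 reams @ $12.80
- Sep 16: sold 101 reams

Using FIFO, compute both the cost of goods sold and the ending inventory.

Sep 7, 350 sold [FIFO — oldest first]: 53 @ $13.85 + 188 @ $15.05 + 109 @ $16.25 = $5,334.70
Sep 16, 101 sold [FIFO — oldest first]: 91 @ $16.25 + 10 @ $18.20 = $1,660.75
Total COGS = $5,334.70 + $1,660.75 = $6,995.45
Ending inventory: 102 @ $18.20 + 247 @ $16.35 + 191 @ $18.20 + 173 @ $12.80 = $11,585.45

COGS = $6,995.45; ending inventory = $11,585.45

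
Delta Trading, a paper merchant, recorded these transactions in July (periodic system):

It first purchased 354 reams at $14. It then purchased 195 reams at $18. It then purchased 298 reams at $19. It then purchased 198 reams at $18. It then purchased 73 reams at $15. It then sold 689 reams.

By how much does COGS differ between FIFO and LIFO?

FIFO COGS: 354 @ $14 + 195 @ $18 + 140 @ $19 = $11,126
LIFO COGS: 73 @ $15 + 198 @ $18 + 298 @ $19 + 120 @ $18 = $12,481
Difference = |$11,126 − $12,481| = $1,355

$1,355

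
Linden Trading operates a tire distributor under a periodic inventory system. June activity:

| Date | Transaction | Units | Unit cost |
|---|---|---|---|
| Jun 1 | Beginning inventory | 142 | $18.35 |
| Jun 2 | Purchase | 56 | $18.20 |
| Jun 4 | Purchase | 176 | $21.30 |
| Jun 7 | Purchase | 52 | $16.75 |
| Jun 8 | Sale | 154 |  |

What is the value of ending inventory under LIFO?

Jun 8, 154 sold [LIFO — newest first]: 52 @ $16.75 + 102 @ $21.30 = $3,043.60
Ending inventory: 142 @ $18.35 + 56 @ $18.20 + 74 @ $21.30 = $5,201.10

Ending inventory = $5,201.10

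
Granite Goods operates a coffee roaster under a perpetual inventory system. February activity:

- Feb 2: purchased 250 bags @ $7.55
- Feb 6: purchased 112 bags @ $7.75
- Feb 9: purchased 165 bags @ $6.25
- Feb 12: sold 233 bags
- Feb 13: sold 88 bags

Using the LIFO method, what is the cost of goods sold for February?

Feb 12, 233 sold [LIFO — newest first]: 165 @ $6.25 + 68 @ $7.75 = $1,558.25
Feb 13, 88 sold [LIFO — newest first]: 44 @ $7.75 + 44 @ $7.55 = $673.20
Total COGS = $1,558.25 + $673.20 = $2,231.45
Ending inventory: 206 @ $7.55 = $1,555.30
Check: goods available $3,786.75 = COGS $2,231.45 + ending $1,555.30

COGS = $2,231.45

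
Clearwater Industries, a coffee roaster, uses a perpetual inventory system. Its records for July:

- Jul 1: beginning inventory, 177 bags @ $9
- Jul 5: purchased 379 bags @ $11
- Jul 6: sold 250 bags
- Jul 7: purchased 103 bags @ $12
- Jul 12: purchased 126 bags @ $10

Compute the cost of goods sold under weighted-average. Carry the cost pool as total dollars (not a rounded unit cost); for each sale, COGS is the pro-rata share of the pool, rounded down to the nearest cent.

After Jul 1: 177 on hand, pool $1,593.00 (≈ $9.0000 each)
After Jul 5: 556 on hand, pool $5,762.00 (≈ $10.3633 each)
Jul 6, sell 250: 250/556 × $5,762.00 → $2,590.82
After Jul 7: 409 on hand, pool $4,407.18 (≈ $10.7755 each)
After Jul 12: 535 on hand, pool $5,667.18 (≈ $10.5929 each)
Ending inventory (cost pool remaining) = $5,667.18

COGS = $2,590.82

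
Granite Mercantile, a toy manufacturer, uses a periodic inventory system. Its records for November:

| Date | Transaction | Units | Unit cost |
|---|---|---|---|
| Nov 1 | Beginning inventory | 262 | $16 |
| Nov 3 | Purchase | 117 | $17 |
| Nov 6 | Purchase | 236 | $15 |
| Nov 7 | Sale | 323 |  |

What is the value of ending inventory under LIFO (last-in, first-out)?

Ending inventory = $4,702

Nov 7, 323 sold [LIFO — newest first]: 236 @ $15 + 87 @ $17 = $5,019
Ending inventory: 262 @ $16 + 30 @ $17 = $4,702
Check: goods available $9,721 = COGS $5,019 + ending $4,702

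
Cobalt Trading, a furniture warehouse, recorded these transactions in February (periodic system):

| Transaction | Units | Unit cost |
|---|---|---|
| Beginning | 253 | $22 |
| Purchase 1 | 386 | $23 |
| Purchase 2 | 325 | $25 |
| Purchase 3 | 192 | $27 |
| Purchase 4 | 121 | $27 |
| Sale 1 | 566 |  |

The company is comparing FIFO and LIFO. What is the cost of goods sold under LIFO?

COGS = $14,776

FIFO COGS: 253 @ $22 + 313 @ $23 = $12,765
LIFO COGS: 121 @ $27 + 192 @ $27 + 253 @ $25 = $14,776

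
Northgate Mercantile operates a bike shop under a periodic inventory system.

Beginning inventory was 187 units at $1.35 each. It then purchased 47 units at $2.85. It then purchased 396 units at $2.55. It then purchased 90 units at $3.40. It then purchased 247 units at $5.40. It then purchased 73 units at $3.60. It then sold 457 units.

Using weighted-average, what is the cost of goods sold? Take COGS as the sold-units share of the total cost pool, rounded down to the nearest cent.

COGS = $1,449.56

Sale 1, sell 457: 457/1040 × $3,298.80 → $1,449.56
Ending inventory (cost pool remaining) = $1,849.24
Check: goods available $3,298.80 = COGS $1,449.56 + ending $1,849.24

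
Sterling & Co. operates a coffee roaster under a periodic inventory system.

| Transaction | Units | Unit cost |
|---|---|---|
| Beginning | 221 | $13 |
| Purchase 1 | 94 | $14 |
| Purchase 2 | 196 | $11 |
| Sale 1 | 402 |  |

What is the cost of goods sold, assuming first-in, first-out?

COGS = $5,146

Sale 1 (402) [FIFO — oldest first]: 221 @ $13 + 94 @ $14 + 87 @ $11 = $5,146
Ending inventory: 109 @ $11 = $1,199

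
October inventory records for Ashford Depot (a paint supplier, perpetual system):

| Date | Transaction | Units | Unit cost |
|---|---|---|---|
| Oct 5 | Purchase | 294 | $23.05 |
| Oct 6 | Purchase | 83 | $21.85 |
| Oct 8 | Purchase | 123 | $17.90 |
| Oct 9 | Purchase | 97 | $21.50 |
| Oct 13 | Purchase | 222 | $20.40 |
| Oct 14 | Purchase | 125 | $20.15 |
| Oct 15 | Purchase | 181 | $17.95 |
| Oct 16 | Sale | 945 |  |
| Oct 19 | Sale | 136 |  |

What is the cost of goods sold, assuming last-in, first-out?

COGS = $22,159.75

Oct 16, 945 sold [LIFO — newest first]: 181 @ $17.95 + 125 @ $20.15 + 222 @ $20.40 + 97 @ $21.50 + 123 @ $17.90 + 83 @ $21.85 + 114 @ $23.05 = $19,024.95
Oct 19, 136 sold [LIFO — newest first]: 136 @ $23.05 = $3,134.80
Total COGS = $19,024.95 + $3,134.80 = $22,159.75
Ending inventory: 44 @ $23.05 = $1,014.20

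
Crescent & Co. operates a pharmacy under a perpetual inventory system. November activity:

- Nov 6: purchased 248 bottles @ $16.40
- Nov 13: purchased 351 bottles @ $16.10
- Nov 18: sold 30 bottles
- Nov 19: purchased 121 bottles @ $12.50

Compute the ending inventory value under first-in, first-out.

Nov 18, 30 sold [FIFO — oldest first]: 30 @ $16.40 = $492.00
Ending inventory: 218 @ $16.40 + 351 @ $16.10 + 121 @ $12.50 = $10,738.80
Check: goods available $11,230.80 = COGS $492.00 + ending $10,738.80

Ending inventory = $10,738.80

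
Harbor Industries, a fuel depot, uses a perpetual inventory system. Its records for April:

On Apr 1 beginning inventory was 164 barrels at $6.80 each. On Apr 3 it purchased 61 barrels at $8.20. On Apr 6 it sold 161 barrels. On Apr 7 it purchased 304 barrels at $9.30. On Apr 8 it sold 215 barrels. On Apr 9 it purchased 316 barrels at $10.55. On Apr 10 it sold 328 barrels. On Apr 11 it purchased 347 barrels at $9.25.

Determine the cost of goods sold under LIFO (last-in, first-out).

COGS = $6,625.10

Apr 6, 161 sold [LIFO — newest first]: 61 @ $8.20 + 100 @ $6.80 = $1,180.20
Apr 8, 215 sold [LIFO — newest first]: 215 @ $9.30 = $1,999.50
Apr 10, 328 sold [LIFO — newest first]: 316 @ $10.55 + 12 @ $9.30 = $3,445.40
Total COGS = $1,180.20 + $1,999.50 + $3,445.40 = $6,625.10
Ending inventory: 64 @ $6.80 + 77 @ $9.30 + 347 @ $9.25 = $4,361.05
Check: goods available $10,986.15 = COGS $6,625.10 + ending $4,361.05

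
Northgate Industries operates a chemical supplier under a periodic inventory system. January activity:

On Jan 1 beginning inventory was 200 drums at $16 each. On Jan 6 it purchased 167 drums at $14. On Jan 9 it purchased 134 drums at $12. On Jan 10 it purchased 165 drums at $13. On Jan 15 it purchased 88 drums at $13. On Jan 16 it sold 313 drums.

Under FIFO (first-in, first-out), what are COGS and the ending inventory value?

Jan 16, 313 sold [FIFO — oldest first]: 200 @ $16 + 113 @ $14 = $4,782
Ending inventory: 54 @ $14 + 134 @ $12 + 165 @ $13 + 88 @ $13 = $5,653
Check: goods available $10,435 = COGS $4,782 + ending $5,653

COGS = $4,782; ending inventory = $5,653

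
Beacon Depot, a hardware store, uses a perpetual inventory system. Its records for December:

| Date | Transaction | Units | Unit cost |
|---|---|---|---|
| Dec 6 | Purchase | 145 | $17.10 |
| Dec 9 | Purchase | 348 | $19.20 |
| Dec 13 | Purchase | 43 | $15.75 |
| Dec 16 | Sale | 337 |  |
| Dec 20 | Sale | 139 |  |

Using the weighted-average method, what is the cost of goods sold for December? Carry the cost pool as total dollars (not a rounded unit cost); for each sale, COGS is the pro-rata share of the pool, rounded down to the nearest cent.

COGS = $8,737.03

After Dec 6: 145 on hand, pool $2,479.50 (≈ $17.1000 each)
After Dec 9: 493 on hand, pool $9,161.10 (≈ $18.5824 each)
After Dec 13: 536 on hand, pool $9,838.35 (≈ $18.3551 each)
Dec 16, sell 337: 337/536 × $9,838.35 → $6,185.67
Dec 20, sell 139: 139/199 × $3,652.68 → $2,551.36
Total COGS = $6,185.67 + $2,551.36 = $8,737.03
Ending inventory (cost pool remaining) = $1,101.32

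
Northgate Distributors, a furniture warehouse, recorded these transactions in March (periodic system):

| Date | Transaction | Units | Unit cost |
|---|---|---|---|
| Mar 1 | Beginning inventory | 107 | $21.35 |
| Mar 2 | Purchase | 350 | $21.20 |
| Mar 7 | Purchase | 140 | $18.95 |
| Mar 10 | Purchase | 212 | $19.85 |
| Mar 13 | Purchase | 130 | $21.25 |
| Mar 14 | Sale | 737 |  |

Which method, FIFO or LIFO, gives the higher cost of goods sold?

FIFO

FIFO COGS: 107 @ $21.35 + 350 @ $21.20 + 140 @ $18.95 + 140 @ $19.85 = $15,136.45
LIFO COGS: 130 @ $21.25 + 212 @ $19.85 + 140 @ $18.95 + 255 @ $21.20 = $15,029.70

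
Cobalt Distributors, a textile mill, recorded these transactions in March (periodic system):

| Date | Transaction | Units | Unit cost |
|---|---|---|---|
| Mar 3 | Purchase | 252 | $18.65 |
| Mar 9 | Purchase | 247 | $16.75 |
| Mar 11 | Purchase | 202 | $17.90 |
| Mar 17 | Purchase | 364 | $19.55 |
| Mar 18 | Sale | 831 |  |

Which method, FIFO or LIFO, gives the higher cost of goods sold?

FIFO COGS: 252 @ $18.65 + 247 @ $16.75 + 202 @ $17.90 + 130 @ $19.55 = $14,994.35
LIFO COGS: 364 @ $19.55 + 202 @ $17.90 + 247 @ $16.75 + 18 @ $18.65 = $15,204.95

LIFO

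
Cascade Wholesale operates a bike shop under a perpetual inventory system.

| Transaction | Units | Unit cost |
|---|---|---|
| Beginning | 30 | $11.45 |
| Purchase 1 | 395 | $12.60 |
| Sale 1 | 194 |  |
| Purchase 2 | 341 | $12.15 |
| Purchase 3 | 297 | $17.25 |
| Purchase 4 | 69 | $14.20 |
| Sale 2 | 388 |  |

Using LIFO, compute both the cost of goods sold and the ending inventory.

Sale 1 (194) [LIFO — newest first]: 194 @ $12.60 = $2,444.40
Sale 2 (388) [LIFO — newest first]: 69 @ $14.20 + 297 @ $17.25 + 22 @ $12.15 = $6,370.35
Total COGS = $2,444.40 + $6,370.35 = $8,814.75
Ending inventory: 30 @ $11.45 + 201 @ $12.60 + 319 @ $12.15 = $6,751.95
Check: goods available $15,566.70 = COGS $8,814.75 + ending $6,751.95

COGS = $8,814.75; ending inventory = $6,751.95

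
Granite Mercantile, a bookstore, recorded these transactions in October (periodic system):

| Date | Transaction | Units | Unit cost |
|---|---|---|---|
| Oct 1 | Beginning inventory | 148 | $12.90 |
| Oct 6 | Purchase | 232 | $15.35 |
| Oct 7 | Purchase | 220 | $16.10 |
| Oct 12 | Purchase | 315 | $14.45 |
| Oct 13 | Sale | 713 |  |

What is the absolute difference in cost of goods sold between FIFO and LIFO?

FIFO COGS: 148 @ $12.90 + 232 @ $15.35 + 220 @ $16.10 + 113 @ $14.45 = $10,645.25
LIFO COGS: 315 @ $14.45 + 220 @ $16.10 + 178 @ $15.35 = $10,826.05
Difference = |$10,645.25 − $10,826.05| = $180.80

$180.80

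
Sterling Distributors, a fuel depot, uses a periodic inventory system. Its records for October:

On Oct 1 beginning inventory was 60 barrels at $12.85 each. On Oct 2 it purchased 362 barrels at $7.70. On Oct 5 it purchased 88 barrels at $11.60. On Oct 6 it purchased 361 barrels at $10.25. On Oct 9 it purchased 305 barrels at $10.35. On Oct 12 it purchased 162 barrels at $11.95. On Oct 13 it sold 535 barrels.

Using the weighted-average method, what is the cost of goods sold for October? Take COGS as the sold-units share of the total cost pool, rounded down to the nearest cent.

COGS = $5,346.84

Oct 13, sell 535: 535/1338 × $13,372.10 → $5,346.84
Ending inventory (cost pool remaining) = $8,025.26
Check: goods available $13,372.10 = COGS $5,346.84 + ending $8,025.26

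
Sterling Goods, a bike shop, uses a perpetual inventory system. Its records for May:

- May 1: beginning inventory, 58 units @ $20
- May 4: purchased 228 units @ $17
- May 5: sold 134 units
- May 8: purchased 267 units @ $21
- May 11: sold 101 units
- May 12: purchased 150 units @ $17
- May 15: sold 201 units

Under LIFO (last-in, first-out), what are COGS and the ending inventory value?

May 5, 134 sold [LIFO — newest first]: 134 @ $17 = $2,278
May 11, 101 sold [LIFO — newest first]: 101 @ $21 = $2,121
May 15, 201 sold [LIFO — newest first]: 150 @ $17 + 51 @ $21 = $3,621
Total COGS = $2,278 + $2,121 + $3,621 = $8,020
Ending inventory: 58 @ $20 + 94 @ $17 + 115 @ $21 = $5,173

COGS = $8,020; ending inventory = $5,173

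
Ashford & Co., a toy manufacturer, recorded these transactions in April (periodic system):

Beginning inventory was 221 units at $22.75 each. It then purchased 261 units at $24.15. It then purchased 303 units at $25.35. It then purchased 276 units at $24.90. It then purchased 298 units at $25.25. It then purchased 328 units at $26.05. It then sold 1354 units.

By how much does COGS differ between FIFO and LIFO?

$938.10

FIFO COGS: 221 @ $22.75 + 261 @ $24.15 + 303 @ $25.35 + 276 @ $24.90 + 293 @ $25.25 = $33,282.60
LIFO COGS: 328 @ $26.05 + 298 @ $25.25 + 276 @ $24.90 + 303 @ $25.35 + 149 @ $24.15 = $34,220.70
Difference = |$33,282.60 − $34,220.70| = $938.10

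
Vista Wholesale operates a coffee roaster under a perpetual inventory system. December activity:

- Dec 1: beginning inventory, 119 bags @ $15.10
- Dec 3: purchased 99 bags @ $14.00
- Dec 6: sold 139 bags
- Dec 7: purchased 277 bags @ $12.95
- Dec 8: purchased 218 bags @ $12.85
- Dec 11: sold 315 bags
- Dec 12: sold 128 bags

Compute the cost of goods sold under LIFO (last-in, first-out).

Dec 6, 139 sold [LIFO — newest first]: 99 @ $14.00 + 40 @ $15.10 = $1,990.00
Dec 11, 315 sold [LIFO — newest first]: 218 @ $12.85 + 97 @ $12.95 = $4,057.45
Dec 12, 128 sold [LIFO — newest first]: 128 @ $12.95 = $1,657.60
Total COGS = $1,990.00 + $4,057.45 + $1,657.60 = $7,705.05
Ending inventory: 79 @ $15.10 + 52 @ $12.95 = $1,866.30

COGS = $7,705.05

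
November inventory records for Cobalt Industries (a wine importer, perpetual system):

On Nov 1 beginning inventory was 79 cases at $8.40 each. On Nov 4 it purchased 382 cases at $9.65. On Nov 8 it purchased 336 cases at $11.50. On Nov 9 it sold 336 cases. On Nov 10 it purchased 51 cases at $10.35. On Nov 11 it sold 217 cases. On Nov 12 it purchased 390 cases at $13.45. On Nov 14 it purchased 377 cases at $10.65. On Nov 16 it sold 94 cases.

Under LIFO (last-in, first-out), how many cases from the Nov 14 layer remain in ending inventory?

Nov 9, 336 sold [LIFO — newest first]: 336 @ $11.50 = $3,864.00
Nov 11, 217 sold [LIFO — newest first]: 51 @ $10.35 + 166 @ $9.65 = $2,129.75
Nov 16, 94 sold [LIFO — newest first]: 94 @ $10.65 = $1,001.10
Total COGS = $3,864.00 + $2,129.75 + $1,001.10 = $6,994.85
Ending inventory: 79 @ $8.40 + 216 @ $9.65 + 390 @ $13.45 + 283 @ $10.65 = $11,007.45

283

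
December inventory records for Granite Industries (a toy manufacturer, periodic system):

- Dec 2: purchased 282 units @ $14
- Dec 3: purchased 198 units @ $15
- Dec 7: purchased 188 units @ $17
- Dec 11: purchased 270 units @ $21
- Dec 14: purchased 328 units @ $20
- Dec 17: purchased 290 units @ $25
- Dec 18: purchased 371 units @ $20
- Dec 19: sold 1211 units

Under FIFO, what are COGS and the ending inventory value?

Dec 19, 1211 sold [FIFO — oldest first]: 282 @ $14 + 198 @ $15 + 188 @ $17 + 270 @ $21 + 273 @ $20 = $21,244
Ending inventory: 55 @ $20 + 290 @ $25 + 371 @ $20 = $15,770

COGS = $21,244; ending inventory = $15,770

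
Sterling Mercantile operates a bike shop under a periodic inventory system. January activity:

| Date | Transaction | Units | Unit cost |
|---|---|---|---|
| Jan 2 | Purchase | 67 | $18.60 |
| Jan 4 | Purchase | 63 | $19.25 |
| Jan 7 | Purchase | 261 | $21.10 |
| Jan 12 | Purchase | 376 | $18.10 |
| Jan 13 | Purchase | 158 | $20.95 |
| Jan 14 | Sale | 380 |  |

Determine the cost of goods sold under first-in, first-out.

COGS = $7,733.95

Jan 14, 380 sold [FIFO — oldest first]: 67 @ $18.60 + 63 @ $19.25 + 250 @ $21.10 = $7,733.95
Ending inventory: 11 @ $21.10 + 376 @ $18.10 + 158 @ $20.95 = $10,347.80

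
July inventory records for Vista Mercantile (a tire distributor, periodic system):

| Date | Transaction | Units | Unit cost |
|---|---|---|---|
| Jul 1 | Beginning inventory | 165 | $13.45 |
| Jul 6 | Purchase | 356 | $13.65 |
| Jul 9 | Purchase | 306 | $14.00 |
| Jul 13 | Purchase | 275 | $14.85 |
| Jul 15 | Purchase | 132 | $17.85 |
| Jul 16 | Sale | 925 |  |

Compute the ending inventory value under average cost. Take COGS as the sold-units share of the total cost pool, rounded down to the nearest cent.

Jul 16, sell 925: 925/1234 × $17,802.60 → $13,344.73
Ending inventory (cost pool remaining) = $4,457.87
Check: goods available $17,802.60 = COGS $13,344.73 + ending $4,457.87

Ending inventory = $4,457.87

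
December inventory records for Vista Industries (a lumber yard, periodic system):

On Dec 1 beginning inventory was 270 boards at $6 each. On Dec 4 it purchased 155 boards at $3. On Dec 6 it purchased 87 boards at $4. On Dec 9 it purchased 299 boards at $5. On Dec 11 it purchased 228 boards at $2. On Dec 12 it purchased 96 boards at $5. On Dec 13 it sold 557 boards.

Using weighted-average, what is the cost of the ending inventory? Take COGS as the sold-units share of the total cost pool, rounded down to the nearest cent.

Dec 13, sell 557: 557/1135 × $4,864.00 → $2,387.00
Ending inventory (cost pool remaining) = $2,477.00
Check: goods available $4,864.00 = COGS $2,387.00 + ending $2,477.00

Ending inventory = $2,477.00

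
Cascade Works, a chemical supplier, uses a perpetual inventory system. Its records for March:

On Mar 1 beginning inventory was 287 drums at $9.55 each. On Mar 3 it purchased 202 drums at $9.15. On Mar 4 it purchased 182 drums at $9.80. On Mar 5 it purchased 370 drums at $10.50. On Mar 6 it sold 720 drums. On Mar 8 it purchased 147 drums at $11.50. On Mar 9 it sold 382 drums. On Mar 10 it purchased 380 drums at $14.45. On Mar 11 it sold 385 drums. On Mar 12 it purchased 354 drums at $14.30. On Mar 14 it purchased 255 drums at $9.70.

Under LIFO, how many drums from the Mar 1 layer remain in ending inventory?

Mar 6, 720 sold [LIFO — newest first]: 370 @ $10.50 + 182 @ $9.80 + 168 @ $9.15 = $7,205.80
Mar 9, 382 sold [LIFO — newest first]: 147 @ $11.50 + 34 @ $9.15 + 201 @ $9.55 = $3,921.15
Mar 11, 385 sold [LIFO — newest first]: 380 @ $14.45 + 5 @ $9.55 = $5,538.75
Total COGS = $7,205.80 + $3,921.15 + $5,538.75 = $16,665.70
Ending inventory: 81 @ $9.55 + 354 @ $14.30 + 255 @ $9.70 = $8,309.25

81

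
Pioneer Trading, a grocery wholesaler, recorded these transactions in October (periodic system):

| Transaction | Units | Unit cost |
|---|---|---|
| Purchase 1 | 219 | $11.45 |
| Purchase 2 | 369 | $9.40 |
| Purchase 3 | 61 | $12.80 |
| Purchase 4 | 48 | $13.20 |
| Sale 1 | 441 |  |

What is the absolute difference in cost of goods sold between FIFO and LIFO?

$59.15

FIFO COGS: 219 @ $11.45 + 222 @ $9.40 = $4,594.35
LIFO COGS: 48 @ $13.20 + 61 @ $12.80 + 332 @ $9.40 = $4,535.20
Difference = |$4,594.35 − $4,535.20| = $59.15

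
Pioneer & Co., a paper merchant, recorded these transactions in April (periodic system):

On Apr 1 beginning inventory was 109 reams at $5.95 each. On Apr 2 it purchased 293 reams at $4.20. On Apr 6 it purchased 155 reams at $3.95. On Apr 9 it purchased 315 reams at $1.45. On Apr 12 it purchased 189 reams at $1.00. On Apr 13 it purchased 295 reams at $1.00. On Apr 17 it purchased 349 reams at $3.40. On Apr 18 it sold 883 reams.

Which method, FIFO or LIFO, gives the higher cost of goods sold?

FIFO

FIFO COGS: 109 @ $5.95 + 293 @ $4.20 + 155 @ $3.95 + 315 @ $1.45 + 11 @ $1.00 = $2,959.15
LIFO COGS: 349 @ $3.40 + 295 @ $1.00 + 189 @ $1.00 + 50 @ $1.45 = $1,743.10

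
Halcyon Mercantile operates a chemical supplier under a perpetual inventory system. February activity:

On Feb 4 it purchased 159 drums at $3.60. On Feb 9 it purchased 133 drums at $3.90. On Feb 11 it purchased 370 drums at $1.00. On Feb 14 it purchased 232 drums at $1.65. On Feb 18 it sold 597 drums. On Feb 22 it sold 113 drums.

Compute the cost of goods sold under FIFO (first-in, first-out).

COGS = $1,540.30

Feb 18, 597 sold [FIFO — oldest first]: 159 @ $3.60 + 133 @ $3.90 + 305 @ $1.00 = $1,396.10
Feb 22, 113 sold [FIFO — oldest first]: 65 @ $1.00 + 48 @ $1.65 = $144.20
Total COGS = $1,396.10 + $144.20 = $1,540.30
Ending inventory: 184 @ $1.65 = $303.60
Check: goods available $1,843.90 = COGS $1,540.30 + ending $303.60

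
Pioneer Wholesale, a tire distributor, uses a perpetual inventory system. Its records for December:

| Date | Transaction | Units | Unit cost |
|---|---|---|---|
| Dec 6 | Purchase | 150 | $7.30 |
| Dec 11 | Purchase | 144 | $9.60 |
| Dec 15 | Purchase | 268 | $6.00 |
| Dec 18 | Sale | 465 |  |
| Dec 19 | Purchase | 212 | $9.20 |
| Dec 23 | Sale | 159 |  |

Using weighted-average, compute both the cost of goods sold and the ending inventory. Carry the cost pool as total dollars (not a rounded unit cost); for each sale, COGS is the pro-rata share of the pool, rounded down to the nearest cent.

COGS = $4,746.70; ending inventory = $1,289.10

After Dec 6: 150 on hand, pool $1,095.00 (≈ $7.3000 each)
After Dec 11: 294 on hand, pool $2,477.40 (≈ $8.4265 each)
After Dec 15: 562 on hand, pool $4,085.40 (≈ $7.2694 each)
Dec 18, sell 465: 465/562 × $4,085.40 → $3,380.26
After Dec 19: 309 on hand, pool $2,655.54 (≈ $8.5940 each)
Dec 23, sell 159: 159/309 × $2,655.54 → $1,366.44
Total COGS = $3,380.26 + $1,366.44 = $4,746.70
Ending inventory (cost pool remaining) = $1,289.10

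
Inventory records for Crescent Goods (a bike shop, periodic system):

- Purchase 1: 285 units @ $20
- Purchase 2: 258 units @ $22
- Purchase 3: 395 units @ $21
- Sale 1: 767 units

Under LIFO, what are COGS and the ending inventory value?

Sale 1 (767) [LIFO — newest first]: 395 @ $21 + 258 @ $22 + 114 @ $20 = $16,251
Ending inventory: 171 @ $20 = $3,420

COGS = $16,251; ending inventory = $3,420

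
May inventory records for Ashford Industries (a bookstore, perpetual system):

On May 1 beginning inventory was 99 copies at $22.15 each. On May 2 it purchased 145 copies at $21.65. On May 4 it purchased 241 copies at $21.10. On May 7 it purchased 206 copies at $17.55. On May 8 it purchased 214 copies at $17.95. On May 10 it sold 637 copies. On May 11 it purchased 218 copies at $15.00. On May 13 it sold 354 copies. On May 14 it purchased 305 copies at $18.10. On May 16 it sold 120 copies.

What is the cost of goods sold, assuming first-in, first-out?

COGS = $20,963.80

May 10, 637 sold [FIFO — oldest first]: 99 @ $22.15 + 145 @ $21.65 + 241 @ $21.10 + 152 @ $17.55 = $13,084.80
May 13, 354 sold [FIFO — oldest first]: 54 @ $17.55 + 214 @ $17.95 + 86 @ $15.00 = $6,079.00
May 16, 120 sold [FIFO — oldest first]: 120 @ $15.00 = $1,800.00
Total COGS = $13,084.80 + $6,079.00 + $1,800.00 = $20,963.80
Ending inventory: 12 @ $15.00 + 305 @ $18.10 = $5,700.50
Check: goods available $26,664.30 = COGS $20,963.80 + ending $5,700.50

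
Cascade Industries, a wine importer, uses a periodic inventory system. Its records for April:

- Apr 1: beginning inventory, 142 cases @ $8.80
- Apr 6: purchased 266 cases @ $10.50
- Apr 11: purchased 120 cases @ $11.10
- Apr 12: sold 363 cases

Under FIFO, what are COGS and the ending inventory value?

Apr 12, 363 sold [FIFO — oldest first]: 142 @ $8.80 + 221 @ $10.50 = $3,570.10
Ending inventory: 45 @ $10.50 + 120 @ $11.10 = $1,804.50

COGS = $3,570.10; ending inventory = $1,804.50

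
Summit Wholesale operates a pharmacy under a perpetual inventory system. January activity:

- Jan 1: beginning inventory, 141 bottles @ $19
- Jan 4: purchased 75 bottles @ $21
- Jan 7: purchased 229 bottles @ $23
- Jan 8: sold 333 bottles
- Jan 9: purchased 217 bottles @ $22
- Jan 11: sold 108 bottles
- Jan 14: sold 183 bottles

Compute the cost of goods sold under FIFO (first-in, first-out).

Jan 8, 333 sold [FIFO — oldest first]: 141 @ $19 + 75 @ $21 + 117 @ $23 = $6,945
Jan 11, 108 sold [FIFO — oldest first]: 108 @ $23 = $2,484
Jan 14, 183 sold [FIFO — oldest first]: 4 @ $23 + 179 @ $22 = $4,030
Total COGS = $6,945 + $2,484 + $4,030 = $13,459
Ending inventory: 38 @ $22 = $836
Check: goods available $14,295 = COGS $13,459 + ending $836

COGS = $13,459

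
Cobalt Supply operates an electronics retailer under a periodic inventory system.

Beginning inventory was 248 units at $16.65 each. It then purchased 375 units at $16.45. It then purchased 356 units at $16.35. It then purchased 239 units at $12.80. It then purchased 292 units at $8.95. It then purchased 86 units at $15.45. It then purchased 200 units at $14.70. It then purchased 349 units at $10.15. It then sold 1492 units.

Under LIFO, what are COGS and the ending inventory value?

COGS = $18,813.75; ending inventory = $10,788.45

Sale 1 (1492) [LIFO — newest first]: 349 @ $10.15 + 200 @ $14.70 + 86 @ $15.45 + 292 @ $8.95 + 239 @ $12.80 + 326 @ $16.35 = $18,813.75
Ending inventory: 248 @ $16.65 + 375 @ $16.45 + 30 @ $16.35 = $10,788.45
Check: goods available $29,602.20 = COGS $18,813.75 + ending $10,788.45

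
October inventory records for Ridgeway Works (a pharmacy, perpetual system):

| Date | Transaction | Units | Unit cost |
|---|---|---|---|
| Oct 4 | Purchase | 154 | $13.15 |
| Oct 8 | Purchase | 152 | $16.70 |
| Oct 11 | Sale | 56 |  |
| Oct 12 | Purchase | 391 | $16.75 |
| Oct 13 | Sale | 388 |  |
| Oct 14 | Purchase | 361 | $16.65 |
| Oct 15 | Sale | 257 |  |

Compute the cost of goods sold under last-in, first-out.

COGS = $11,713.25

Oct 11, 56 sold [LIFO — newest first]: 56 @ $16.70 = $935.20
Oct 13, 388 sold [LIFO — newest first]: 388 @ $16.75 = $6,499.00
Oct 15, 257 sold [LIFO — newest first]: 257 @ $16.65 = $4,279.05
Total COGS = $935.20 + $6,499.00 + $4,279.05 = $11,713.25
Ending inventory: 154 @ $13.15 + 96 @ $16.70 + 3 @ $16.75 + 104 @ $16.65 = $5,410.15
Check: goods available $17,123.40 = COGS $11,713.25 + ending $5,410.15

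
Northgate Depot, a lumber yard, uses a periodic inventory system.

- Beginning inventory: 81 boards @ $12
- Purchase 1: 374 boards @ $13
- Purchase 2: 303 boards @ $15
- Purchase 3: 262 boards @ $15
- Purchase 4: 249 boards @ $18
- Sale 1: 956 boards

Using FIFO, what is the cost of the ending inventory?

Sale 1 (956) [FIFO — oldest first]: 81 @ $12 + 374 @ $13 + 303 @ $15 + 198 @ $15 = $13,349
Ending inventory: 64 @ $15 + 249 @ $18 = $5,442

Ending inventory = $5,442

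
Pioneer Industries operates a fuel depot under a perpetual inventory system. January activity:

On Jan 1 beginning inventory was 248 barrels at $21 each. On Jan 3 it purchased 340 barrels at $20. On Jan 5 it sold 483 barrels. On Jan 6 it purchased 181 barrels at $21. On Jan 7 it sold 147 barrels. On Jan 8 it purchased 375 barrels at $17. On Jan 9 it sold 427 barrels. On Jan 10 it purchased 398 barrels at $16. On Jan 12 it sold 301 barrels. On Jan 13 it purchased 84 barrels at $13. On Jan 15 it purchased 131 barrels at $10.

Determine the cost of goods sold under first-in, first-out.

COGS = $25,608

Jan 5, 483 sold [FIFO — oldest first]: 248 @ $21 + 235 @ $20 = $9,908
Jan 7, 147 sold [FIFO — oldest first]: 105 @ $20 + 42 @ $21 = $2,982
Jan 9, 427 sold [FIFO — oldest first]: 139 @ $21 + 288 @ $17 = $7,815
Jan 12, 301 sold [FIFO — oldest first]: 87 @ $17 + 214 @ $16 = $4,903
Total COGS = $9,908 + $2,982 + $7,815 + $4,903 = $25,608
Ending inventory: 184 @ $16 + 84 @ $13 + 131 @ $10 = $5,346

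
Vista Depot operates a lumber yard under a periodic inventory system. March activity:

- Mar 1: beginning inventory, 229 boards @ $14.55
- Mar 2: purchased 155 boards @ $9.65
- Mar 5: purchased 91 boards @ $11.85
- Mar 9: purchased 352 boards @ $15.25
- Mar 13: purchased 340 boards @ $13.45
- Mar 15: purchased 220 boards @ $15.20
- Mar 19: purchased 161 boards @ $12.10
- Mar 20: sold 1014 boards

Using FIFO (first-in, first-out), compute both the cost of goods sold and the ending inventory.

COGS = $13,789.20; ending inventory = $7,349.95

Mar 20, 1014 sold [FIFO — oldest first]: 229 @ $14.55 + 155 @ $9.65 + 91 @ $11.85 + 352 @ $15.25 + 187 @ $13.45 = $13,789.20
Ending inventory: 153 @ $13.45 + 220 @ $15.20 + 161 @ $12.10 = $7,349.95
Check: goods available $21,139.15 = COGS $13,789.20 + ending $7,349.95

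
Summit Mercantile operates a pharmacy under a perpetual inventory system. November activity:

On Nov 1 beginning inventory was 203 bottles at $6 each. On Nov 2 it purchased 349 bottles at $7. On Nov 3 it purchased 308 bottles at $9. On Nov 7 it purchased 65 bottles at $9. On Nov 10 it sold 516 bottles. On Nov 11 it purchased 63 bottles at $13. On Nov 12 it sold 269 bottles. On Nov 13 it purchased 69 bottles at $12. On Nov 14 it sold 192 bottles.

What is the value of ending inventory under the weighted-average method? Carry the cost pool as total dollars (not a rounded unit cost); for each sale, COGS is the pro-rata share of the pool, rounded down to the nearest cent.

After Nov 1: 203 on hand, pool $1,218.00 (≈ $6.0000 each)
After Nov 2: 552 on hand, pool $3,661.00 (≈ $6.6322 each)
After Nov 3: 860 on hand, pool $6,433.00 (≈ $7.4802 each)
After Nov 7: 925 on hand, pool $7,018.00 (≈ $7.5870 each)
Nov 10, sell 516: 516/925 × $7,018.00 → $3,914.90
After Nov 11: 472 on hand, pool $3,922.10 (≈ $8.3095 each)
Nov 12, sell 269: 269/472 × $3,922.10 → $2,235.26
After Nov 13: 272 on hand, pool $2,514.84 (≈ $9.2457 each)
Nov 14, sell 192: 192/272 × $2,514.84 → $1,775.18
Total COGS = $3,914.90 + $2,235.26 + $1,775.18 = $7,925.34
Ending inventory (cost pool remaining) = $739.66

Ending inventory = $739.66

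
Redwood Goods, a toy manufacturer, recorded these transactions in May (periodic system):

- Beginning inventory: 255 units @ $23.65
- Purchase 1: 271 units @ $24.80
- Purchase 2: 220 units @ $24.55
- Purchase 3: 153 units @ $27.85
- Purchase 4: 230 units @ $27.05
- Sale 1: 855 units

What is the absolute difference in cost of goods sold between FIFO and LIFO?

$944.95

FIFO COGS: 255 @ $23.65 + 271 @ $24.80 + 220 @ $24.55 + 109 @ $27.85 = $21,188.20
LIFO COGS: 230 @ $27.05 + 153 @ $27.85 + 220 @ $24.55 + 252 @ $24.80 = $22,133.15
Difference = |$21,188.20 − $22,133.15| = $944.95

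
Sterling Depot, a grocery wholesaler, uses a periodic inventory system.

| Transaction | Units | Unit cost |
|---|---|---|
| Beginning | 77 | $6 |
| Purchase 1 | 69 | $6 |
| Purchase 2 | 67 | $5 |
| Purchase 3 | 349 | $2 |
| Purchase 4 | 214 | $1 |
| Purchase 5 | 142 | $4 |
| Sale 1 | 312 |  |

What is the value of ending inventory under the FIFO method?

Ending inventory = $1,282

Sale 1 (312) [FIFO — oldest first]: 77 @ $6 + 69 @ $6 + 67 @ $5 + 99 @ $2 = $1,409
Ending inventory: 250 @ $2 + 214 @ $1 + 142 @ $4 = $1,282
Check: goods available $2,691 = COGS $1,409 + ending $1,282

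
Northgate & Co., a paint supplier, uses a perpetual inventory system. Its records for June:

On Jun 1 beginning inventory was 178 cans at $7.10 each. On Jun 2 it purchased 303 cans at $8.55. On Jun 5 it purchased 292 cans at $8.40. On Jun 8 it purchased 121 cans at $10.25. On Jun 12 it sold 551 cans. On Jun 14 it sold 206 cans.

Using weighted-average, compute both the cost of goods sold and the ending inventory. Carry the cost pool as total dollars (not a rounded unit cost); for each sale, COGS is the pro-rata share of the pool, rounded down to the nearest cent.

After Jun 1: 178 on hand, pool $1,263.80 (≈ $7.1000 each)
After Jun 2: 481 on hand, pool $3,854.45 (≈ $8.0134 each)
After Jun 5: 773 on hand, pool $6,307.25 (≈ $8.1594 each)
After Jun 8: 894 on hand, pool $7,547.50 (≈ $8.4424 each)
Jun 12, sell 551: 551/894 × $7,547.50 → $4,651.75
Jun 14, sell 206: 206/343 × $2,895.75 → $1,739.13
Total COGS = $4,651.75 + $1,739.13 = $6,390.88
Ending inventory (cost pool remaining) = $1,156.62

COGS = $6,390.88; ending inventory = $1,156.62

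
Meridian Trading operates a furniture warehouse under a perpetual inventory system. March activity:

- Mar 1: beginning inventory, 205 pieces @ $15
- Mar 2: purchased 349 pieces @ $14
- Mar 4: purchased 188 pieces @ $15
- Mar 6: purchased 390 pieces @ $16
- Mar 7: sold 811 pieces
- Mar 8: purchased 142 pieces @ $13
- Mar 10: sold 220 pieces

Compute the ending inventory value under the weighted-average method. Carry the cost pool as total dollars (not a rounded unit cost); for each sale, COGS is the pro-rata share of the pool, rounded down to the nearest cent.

Ending inventory = $3,502.05

After Mar 1: 205 on hand, pool $3,075.00 (≈ $15.0000 each)
After Mar 2: 554 on hand, pool $7,961.00 (≈ $14.3700 each)
After Mar 4: 742 on hand, pool $10,781.00 (≈ $14.5296 each)
After Mar 6: 1132 on hand, pool $17,021.00 (≈ $15.0362 each)
Mar 7, sell 811: 811/1132 × $17,021.00 → $12,194.37
After Mar 8: 463 on hand, pool $6,672.63 (≈ $14.4117 each)
Mar 10, sell 220: 220/463 × $6,672.63 → $3,170.58
Total COGS = $12,194.37 + $3,170.58 = $15,364.95
Ending inventory (cost pool remaining) = $3,502.05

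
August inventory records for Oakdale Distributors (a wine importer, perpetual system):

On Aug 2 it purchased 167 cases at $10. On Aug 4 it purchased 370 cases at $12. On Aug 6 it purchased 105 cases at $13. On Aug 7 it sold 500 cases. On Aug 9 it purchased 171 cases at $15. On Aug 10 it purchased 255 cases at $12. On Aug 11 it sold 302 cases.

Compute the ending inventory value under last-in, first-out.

Ending inventory = $3,280

Aug 7, 500 sold [LIFO — newest first]: 105 @ $13 + 370 @ $12 + 25 @ $10 = $6,055
Aug 11, 302 sold [LIFO — newest first]: 255 @ $12 + 47 @ $15 = $3,765
Total COGS = $6,055 + $3,765 = $9,820
Ending inventory: 142 @ $10 + 124 @ $15 = $3,280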